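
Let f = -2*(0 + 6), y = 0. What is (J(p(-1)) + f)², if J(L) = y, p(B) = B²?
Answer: 144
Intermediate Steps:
f = -12 (f = -2*6 = -12)
J(L) = 0
(J(p(-1)) + f)² = (0 - 12)² = (-12)² = 144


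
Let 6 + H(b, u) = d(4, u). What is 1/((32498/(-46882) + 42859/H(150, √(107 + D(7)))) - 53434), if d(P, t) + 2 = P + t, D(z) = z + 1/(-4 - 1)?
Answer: -13886682248517727/711815981609062716076 - 23550183935179*√2845/711815981609062716076 ≈ -2.1274e-5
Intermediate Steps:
D(z) = -⅕ + z (D(z) = z + 1/(-5) = z - ⅕ = -⅕ + z)
d(P, t) = -2 + P + t (d(P, t) = -2 + (P + t) = -2 + P + t)
H(b, u) = -4 + u (H(b, u) = -6 + (-2 + 4 + u) = -6 + (2 + u) = -4 + u)
1/((32498/(-46882) + 42859/H(150, √(107 + D(7)))) - 53434) = 1/((32498/(-46882) + 42859/(-4 + √(107 + (-⅕ + 7)))) - 53434) = 1/((32498*(-1/46882) + 42859/(-4 + √(107 + 34/5))) - 53434) = 1/((-16249/23441 + 42859/(-4 + √(569/5))) - 53434) = 1/((-16249/23441 + 42859/(-4 + √2845/5)) - 53434) = 1/(-1252562643/23441 + 42859/(-4 + √2845/5))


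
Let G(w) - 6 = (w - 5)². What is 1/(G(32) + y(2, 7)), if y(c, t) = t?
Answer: 1/742 ≈ 0.0013477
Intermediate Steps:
G(w) = 6 + (-5 + w)² (G(w) = 6 + (w - 5)² = 6 + (-5 + w)²)
1/(G(32) + y(2, 7)) = 1/((6 + (-5 + 32)²) + 7) = 1/((6 + 27²) + 7) = 1/((6 + 729) + 7) = 1/(735 + 7) = 1/742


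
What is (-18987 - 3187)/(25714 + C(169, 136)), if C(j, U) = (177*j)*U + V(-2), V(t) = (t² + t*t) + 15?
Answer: -22174/4093905 ≈ -0.0054163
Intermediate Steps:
V(t) = 15 + 2*t² (V(t) = (t² + t²) + 15 = 2*t² + 15 = 15 + 2*t²)
C(j, U) = 23 + 177*U*j (C(j, U) = (177*j)*U + (15 + 2*(-2)²) = 177*U*j + (15 + 2*4) = 177*U*j + (15 + 8) = 177*U*j + 23 = 23 + 177*U*j)
(-18987 - 3187)/(25714 + C(169, 136)) = (-18987 - 3187)/(25714 + (23 + 177*136*169)) = -22174/(25714 + (23 + 4068168)) = -22174/(25714 + 4068191) = -22174/4093905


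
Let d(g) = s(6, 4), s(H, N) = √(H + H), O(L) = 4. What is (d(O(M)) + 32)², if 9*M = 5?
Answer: 1036 + 128*√3 ≈ 1257.7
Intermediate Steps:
M = 5/9 (M = (⅑)*5 = 5/9 ≈ 0.55556)
s(H, N) = √2*√H (s(H, N) = √(2*H) = √2*√H)
d(g) = 2*√3 (d(g) = √2*√6 = 2*√3)
(d(O(M)) + 32)² = (2*√3 + 32)² = (32 + 2*√3)²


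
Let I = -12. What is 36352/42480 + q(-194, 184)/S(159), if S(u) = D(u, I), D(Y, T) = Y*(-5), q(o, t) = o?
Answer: 154754/140715 ≈ 1.0998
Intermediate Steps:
D(Y, T) = -5*Y
S(u) = -5*u
36352/42480 + q(-194, 184)/S(159) = 36352/42480 - 194/((-5*159)) = 36352*(1/42480) - 194/(-795) = 2272/2655 - 194*(-1/795) = 2272/2655 + 194/795 = 154754/140715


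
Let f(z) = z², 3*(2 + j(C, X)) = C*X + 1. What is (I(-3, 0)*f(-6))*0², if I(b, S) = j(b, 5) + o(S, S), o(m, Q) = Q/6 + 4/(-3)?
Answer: 0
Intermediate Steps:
o(m, Q) = -4/3 + Q/6 (o(m, Q) = Q*(⅙) + 4*(-⅓) = Q/6 - 4/3 = -4/3 + Q/6)
j(C, X) = -5/3 + C*X/3 (j(C, X) = -2 + (C*X + 1)/3 = -2 + (1 + C*X)/3 = -2 + (⅓ + C*X/3) = -5/3 + C*X/3)
I(b, S) = -3 + S/6 + 5*b/3 (I(b, S) = (-5/3 + (⅓)*b*5) + (-4/3 + S/6) = (-5/3 + 5*b/3) + (-4/3 + S/6) = -3 + S/6 + 5*b/3)
(I(-3, 0)*f(-6))*0² = ((-3 + (⅙)*0 + (5/3)*(-3))*(-6)²)*0² = ((-3 + 0 - 5)*36)*0 = -8*36*0 = -288*0 = 0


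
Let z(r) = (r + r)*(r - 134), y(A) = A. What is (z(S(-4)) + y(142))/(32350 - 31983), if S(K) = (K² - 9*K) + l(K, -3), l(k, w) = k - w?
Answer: -8324/367 ≈ -22.681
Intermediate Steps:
S(K) = 3 + K² - 8*K (S(K) = (K² - 9*K) + (K - 1*(-3)) = (K² - 9*K) + (K + 3) = (K² - 9*K) + (3 + K) = 3 + K² - 8*K)
z(r) = 2*r*(-134 + r) (z(r) = (2*r)*(-134 + r) = 2*r*(-134 + r))
(z(S(-4)) + y(142))/(32350 - 31983) = (2*(3 + (-4)² - 8*(-4))*(-134 + (3 + (-4)² - 8*(-4))) + 142)/(32350 - 31983) = (2*(3 + 16 + 32)*(-134 + (3 + 16 + 32)) + 142)/367 = (2*51*(-134 + 51) + 142)*(1/367) = (2*51*(-83) + 142)*(1/367) = (-8466 + 142)*(1/367) = -8324*1/367 = -8324/367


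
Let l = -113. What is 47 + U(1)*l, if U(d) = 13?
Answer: -1422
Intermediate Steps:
47 + U(1)*l = 47 + 13*(-113) = 47 - 1469 = -1422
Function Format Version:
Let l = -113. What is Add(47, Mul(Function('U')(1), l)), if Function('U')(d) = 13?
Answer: -1422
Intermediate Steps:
Add(47, Mul(Function('U')(1), l)) = Add(47, Mul(13, -113)) = Add(47, -1469) = -1422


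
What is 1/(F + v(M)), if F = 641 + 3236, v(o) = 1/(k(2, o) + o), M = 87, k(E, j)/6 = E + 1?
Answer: 105/407086 ≈ 0.00025793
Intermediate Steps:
k(E, j) = 6 + 6*E (k(E, j) = 6*(E + 1) = 6*(1 + E) = 6 + 6*E)
v(o) = 1/(18 + o) (v(o) = 1/((6 + 6*2) + o) = 1/((6 + 12) + o) = 1/(18 + o))
F = 3877
1/(F + v(M)) = 1/(3877 + 1/(18 + 87)) = 1/(3877 + 1/105) = 1/(407086/105) = 105/407086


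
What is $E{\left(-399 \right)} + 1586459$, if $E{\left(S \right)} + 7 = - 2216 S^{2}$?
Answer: $-351202964$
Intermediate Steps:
$E{\left(S \right)} = -7 - 2216 S^{2}$
$E{\left(-399 \right)} + 1586459 = \left(-7 - 2216 \left(-399\right)^{2}\right) + 1586459 = \left(-7 - 352789416\right) + 1586459 = -352789423 + 1586459 = -351202964$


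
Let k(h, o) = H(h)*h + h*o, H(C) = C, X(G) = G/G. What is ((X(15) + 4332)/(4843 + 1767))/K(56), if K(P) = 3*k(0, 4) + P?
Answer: 619/52880 ≈ 0.011706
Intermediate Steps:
X(G) = 1
k(h, o) = h² + h*o (k(h, o) = h*h + h*o = h² + h*o)
K(P) = P (K(P) = 3*(0*(0 + 4)) + P = 3*(0*4) + P = 3*0 + P = 0 + P = P)
((X(15) + 4332)/(4843 + 1767))/K(56) = ((1 + 4332)/(4843 + 1767))/56 = (4333/6610)*(1/56) = 619/52880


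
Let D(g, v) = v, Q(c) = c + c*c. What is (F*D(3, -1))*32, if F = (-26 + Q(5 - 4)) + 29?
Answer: -160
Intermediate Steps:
Q(c) = c + c²
F = 5 (F = (-26 + (5 - 4)*(1 + (5 - 4))) + 29 = (-26 + 1*(1 + 1)) + 29 = (-26 + 1*2) + 29 = (-26 + 2) + 29 = -24 + 29 = 5)
(F*D(3, -1))*32 = (5*(-1))*32 = -5*32 = -160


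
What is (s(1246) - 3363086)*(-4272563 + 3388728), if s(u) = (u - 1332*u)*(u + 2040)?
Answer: 4819508878145870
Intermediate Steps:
s(u) = -1331*u*(2040 + u) (s(u) = (-1331*u)*(2040 + u) = -1331*u*(2040 + u))
(s(1246) - 3363086)*(-4272563 + 3388728) = (-1331*1246*(2040 + 1246) - 3363086)*(-4272563 + 3388728) = (-1331*1246*3286 - 3363086)*(-883835) = (-5449587836 - 3363086)*(-883835) = -5452950922*(-883835) = 4819508878145870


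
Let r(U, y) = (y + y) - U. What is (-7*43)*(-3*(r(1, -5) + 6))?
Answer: -4515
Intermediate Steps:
r(U, y) = -U + 2*y (r(U, y) = 2*y - U = -U + 2*y)
(-7*43)*(-3*(r(1, -5) + 6)) = (-7*43)*(-3*((-1*1 + 2*(-5)) + 6)) = -(-903)*((-1 - 10) + 6) = -(-903)*(-11 + 6) = -(-903)*(-5) = -301*15 = -4515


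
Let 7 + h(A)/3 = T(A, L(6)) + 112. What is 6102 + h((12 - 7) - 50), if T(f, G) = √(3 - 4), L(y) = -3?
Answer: 6417 + 3*I ≈ 6417.0 + 3.0*I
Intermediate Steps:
T(f, G) = I (T(f, G) = √(-1) = I)
h(A) = 315 + 3*I (h(A) = -21 + 3*(I + 112) = -21 + 3*(112 + I) = -21 + (336 + 3*I) = 315 + 3*I)
6102 + h((12 - 7) - 50) = 6102 + (315 + 3*I) = 6417 + 3*I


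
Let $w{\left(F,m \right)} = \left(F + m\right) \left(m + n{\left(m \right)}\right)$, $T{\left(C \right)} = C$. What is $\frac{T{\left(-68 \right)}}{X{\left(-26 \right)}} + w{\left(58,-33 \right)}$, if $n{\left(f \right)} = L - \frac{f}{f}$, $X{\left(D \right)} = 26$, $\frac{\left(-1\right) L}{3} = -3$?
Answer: $- \frac{8159}{13} \approx -627.62$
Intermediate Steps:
$L = 9$ ($L = \left(-3\right) \left(-3\right) = 9$)
$n{\left(f \right)} = 8$ ($n{\left(f \right)} = 9 - \frac{f}{f} = 9 - 1 = 8$)
$w{\left(F,m \right)} = \left(8 + m\right) \left(F + m\right)$ ($w{\left(F,m \right)} = \left(F + m\right) \left(m + 8\right) = \left(F + m\right) \left(8 + m\right) = \left(8 + m\right) \left(F + m\right)$)
$\frac{T{\left(-68 \right)}}{X{\left(-26 \right)}} + w{\left(58,-33 \right)} = - \frac{68}{26} + \left(\left(-33\right)^{2} + 8 \cdot 58 + 8 \left(-33\right) + 58 \left(-33\right)\right) = \left(-68\right) \frac{1}{26} + \left(1089 + 464 - 264 - 1914\right) = - \frac{34}{13} - 625 = - \frac{8159}{13}$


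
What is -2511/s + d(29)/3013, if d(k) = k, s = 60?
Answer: -2521301/60260 ≈ -41.840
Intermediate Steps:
-2511/s + d(29)/3013 = -2511/60 + 29/3013 = -2511*1/60 + 29*(1/3013) = -837/20 + 29/3013 = -2521301/60260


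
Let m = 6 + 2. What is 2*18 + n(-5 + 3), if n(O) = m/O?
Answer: 32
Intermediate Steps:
m = 8
n(O) = 8/O
2*18 + n(-5 + 3) = 2*18 + 8/(-5 + 3) = 36 + 8/(-2) = 36 + 8*(-½) = 36 - 4 = 32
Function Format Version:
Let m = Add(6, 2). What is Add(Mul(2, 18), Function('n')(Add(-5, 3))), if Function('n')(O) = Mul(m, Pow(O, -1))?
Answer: 32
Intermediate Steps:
m = 8
Function('n')(O) = Mul(8, Pow(O, -1))
Add(Mul(2, 18), Function('n')(Add(-5, 3))) = Add(Mul(2, 18), Mul(8, Pow(Add(-5, 3), -1))) = Add(36, Mul(8, Pow(-2, -1))) = Add(36, Mul(8, Rational(-1, 2))) = Add(36, -4) = 32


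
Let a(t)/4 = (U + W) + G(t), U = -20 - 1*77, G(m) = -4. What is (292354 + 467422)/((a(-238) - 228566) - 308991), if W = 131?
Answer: -759776/537437 ≈ -1.4137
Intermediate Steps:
U = -97 (U = -20 - 77 = -97)
a(t) = 120 (a(t) = 4*((-97 + 131) - 4) = 4*(34 - 4) = 4*30 = 120)
(292354 + 467422)/((a(-238) - 228566) - 308991) = (292354 + 467422)/((120 - 228566) - 308991) = 759776/(-228446 - 308991) = 759776/(-537437) = 759776*(-1/537437) = -759776/537437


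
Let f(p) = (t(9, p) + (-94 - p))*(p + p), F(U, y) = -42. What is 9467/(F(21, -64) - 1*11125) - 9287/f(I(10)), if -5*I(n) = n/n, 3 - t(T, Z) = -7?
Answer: -2600631571/9357946 ≈ -277.91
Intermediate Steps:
t(T, Z) = 10 (t(T, Z) = 3 - 1*(-7) = 3 + 7 = 10)
I(n) = -⅕ (I(n) = -n/(5*n) = -⅕*1 = -⅕)
f(p) = 2*p*(-84 - p) (f(p) = (10 + (-94 - p))*(p + p) = (-84 - p)*(2*p) = 2*p*(-84 - p))
9467/(F(21, -64) - 1*11125) - 9287/f(I(10)) = 9467/(-42 - 1*11125) - 9287*5/(2*(84 - ⅕)) = 9467/(-42 - 11125) - 9287/((-2*(-⅕)*419/5)) = 9467/(-11167) - 9287/838/25 = 9467*(-1/11167) - 9287*25/838 = -9467/11167 - 232175/838 = -2600631571/9357946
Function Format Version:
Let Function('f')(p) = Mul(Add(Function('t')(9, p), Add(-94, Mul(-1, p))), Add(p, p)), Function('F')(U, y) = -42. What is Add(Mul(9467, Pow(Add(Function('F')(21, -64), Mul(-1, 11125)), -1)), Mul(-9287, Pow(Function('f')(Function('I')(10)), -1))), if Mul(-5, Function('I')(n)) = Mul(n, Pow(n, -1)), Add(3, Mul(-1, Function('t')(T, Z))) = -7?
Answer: Rational(-2600631571, 9357946) ≈ -277.91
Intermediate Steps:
Function('t')(T, Z) = 10 (Function('t')(T, Z) = Add(3, Mul(-1, -7)) = Add(3, 7) = 10)
Function('I')(n) = Rational(-1, 5) (Function('I')(n) = Mul(Rational(-1, 5), Mul(n, Pow(n, -1))) = Mul(Rational(-1, 5), 1) = Rational(-1, 5))
Function('f')(p) = Mul(2, p, Add(-84, Mul(-1, p))) (Function('f')(p) = Mul(Add(10, Add(-94, Mul(-1, p))), Add(p, p)) = Mul(Add(-84, Mul(-1, p)), Mul(2, p)) = Mul(2, p, Add(-84, Mul(-1, p))))
Add(Mul(9467, Pow(Add(Function('F')(21, -64), Mul(-1, 11125)), -1)), Mul(-9287, Pow(Function('f')(Function('I')(10)), -1))) = Add(Mul(9467, Pow(Add(-42, Mul(-1, 11125)), -1)), Mul(-9287, Pow(Mul(-2, Rational(-1, 5), Add(84, Rational(-1, 5))), -1))) = Add(Mul(9467, Pow(Add(-42, -11125), -1)), Mul(-9287, Pow(Mul(-2, Rational(-1, 5), Rational(419, 5)), -1))) = Add(Mul(9467, Pow(-11167, -1)), Mul(-9287, Pow(Rational(838, 25), -1))) = Add(Mul(9467, Rational(-1, 11167)), Mul(-9287, Rational(25, 838))) = Add(Rational(-9467, 11167), Rational(-232175, 838)) = Rational(-2600631571, 9357946)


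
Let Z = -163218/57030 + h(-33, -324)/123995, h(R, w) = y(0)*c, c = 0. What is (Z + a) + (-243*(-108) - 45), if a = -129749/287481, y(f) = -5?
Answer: 71579894794207/2732506905 ≈ 26196.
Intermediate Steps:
h(R, w) = 0 (h(R, w) = -5*0 = 0)
a = -129749/287481 (a = -129749*1/287481 = -129749/287481 ≈ -0.45133)
Z = -27203/9505 (Z = -163218/57030 + 0/123995 = -163218*1/57030 + 0*(1/123995) = -27203/9505 + 0 = -27203/9505 ≈ -2.8620)
(Z + a) + (-243*(-108) - 45) = (-27203/9505 - 129749/287481) + (-243*(-108) - 45) = -9053609888/2732506905 + (26244 - 45) = -9053609888/2732506905 + 26199 = 71579894794207/2732506905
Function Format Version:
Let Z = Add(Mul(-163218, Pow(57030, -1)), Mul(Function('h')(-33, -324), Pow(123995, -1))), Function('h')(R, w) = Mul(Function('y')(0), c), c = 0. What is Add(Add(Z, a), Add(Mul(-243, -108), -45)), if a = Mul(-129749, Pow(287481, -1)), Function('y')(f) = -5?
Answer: Rational(71579894794207, 2732506905) ≈ 26196.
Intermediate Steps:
Function('h')(R, w) = 0 (Function('h')(R, w) = Mul(-5, 0) = 0)
a = Rational(-129749, 287481) (a = Mul(-129749, Rational(1, 287481)) = Rational(-129749, 287481) ≈ -0.45133)
Z = Rational(-27203, 9505) (Z = Add(Mul(-163218, Pow(57030, -1)), Mul(0, Pow(123995, -1))) = Add(Mul(-163218, Rational(1, 57030)), Mul(0, Rational(1, 123995))) = Add(Rational(-27203, 9505), 0) = Rational(-27203, 9505) ≈ -2.8620)
Add(Add(Z, a), Add(Mul(-243, -108), -45)) = Add(Add(Rational(-27203, 9505), Rational(-129749, 287481)), Add(Mul(-243, -108), -45)) = Add(Rational(-9053609888, 2732506905), Add(26244, -45)) = Add(Rational(-9053609888, 2732506905), 26199) = Rational(71579894794207, 2732506905)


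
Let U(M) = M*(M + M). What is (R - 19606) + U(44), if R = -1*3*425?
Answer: -17009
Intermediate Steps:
R = -1275 (R = -3*425 = -1275)
U(M) = 2*M² (U(M) = M*(2*M) = 2*M²)
(R - 19606) + U(44) = (-1275 - 19606) + 2*44² = -20881 + 2*1936 = -20881 + 3872 = -17009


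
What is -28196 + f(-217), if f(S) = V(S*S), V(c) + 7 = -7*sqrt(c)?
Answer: -29722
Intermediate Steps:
V(c) = -7 - 7*sqrt(c)
f(S) = -7 - 7*sqrt(S**2)
-28196 + f(-217) = -28196 + (-7 - 7*sqrt((-217)**2)) = -28196 + (-7 - 7*sqrt(47089)) = -28196 + (-7 - 7*217) = -28196 + (-7 - 1519) = -28196 - 1526 = -29722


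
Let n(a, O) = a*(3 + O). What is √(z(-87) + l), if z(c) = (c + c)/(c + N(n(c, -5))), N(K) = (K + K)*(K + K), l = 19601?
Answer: √37925599699/1391 ≈ 140.00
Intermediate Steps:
N(K) = 4*K² (N(K) = (2*K)*(2*K) = 4*K²)
z(c) = 2*c/(c + 16*c²) (z(c) = (c + c)/(c + 4*(c*(3 - 5))²) = (2*c)/(c + 4*(c*(-2))²) = (2*c)/(c + 4*(-2*c)²) = (2*c)/(c + 4*(4*c²)) = (2*c)/(c + 16*c²) = 2*c/(c + 16*c²))
√(z(-87) + l) = √(2/(1 + 16*(-87)) + 19601) = √(2/(1 - 1392) + 19601) = √(2/(-1391) + 19601) = √(2*(-1/1391) + 19601) = √(-2/1391 + 19601) = √(27264989/1391) = √37925599699/1391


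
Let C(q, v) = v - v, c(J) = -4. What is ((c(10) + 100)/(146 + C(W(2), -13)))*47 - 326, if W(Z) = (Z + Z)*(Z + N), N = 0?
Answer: -21542/73 ≈ -295.10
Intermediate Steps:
W(Z) = 2*Z² (W(Z) = (Z + Z)*(Z + 0) = (2*Z)*Z = 2*Z²)
C(q, v) = 0
((c(10) + 100)/(146 + C(W(2), -13)))*47 - 326 = ((-4 + 100)/(146 + 0))*47 - 326 = (96/146)*47 - 326 = (96*(1/146))*47 - 326 = (48/73)*47 - 326 = 2256/73 - 326 = -21542/73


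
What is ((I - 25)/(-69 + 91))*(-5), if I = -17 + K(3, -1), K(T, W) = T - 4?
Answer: 215/22 ≈ 9.7727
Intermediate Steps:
K(T, W) = -4 + T
I = -18 (I = -17 + (-4 + 3) = -17 - 1 = -18)
((I - 25)/(-69 + 91))*(-5) = ((-18 - 25)/(-69 + 91))*(-5) = -43/22*(-5) = 215/22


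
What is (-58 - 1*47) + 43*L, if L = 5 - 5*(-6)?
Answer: 1400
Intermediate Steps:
L = 35 (L = 5 + 30 = 35)
(-58 - 1*47) + 43*L = (-58 - 1*47) + 43*35 = (-58 - 47) + 1505 = -105 + 1505 = 1400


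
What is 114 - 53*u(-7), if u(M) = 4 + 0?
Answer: -98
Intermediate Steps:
u(M) = 4
114 - 53*u(-7) = 114 - 53*4 = 114 - 212 = -98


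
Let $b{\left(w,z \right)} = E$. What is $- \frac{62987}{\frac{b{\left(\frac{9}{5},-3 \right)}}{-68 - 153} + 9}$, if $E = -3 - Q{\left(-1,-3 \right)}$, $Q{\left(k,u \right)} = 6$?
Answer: $- \frac{13920127}{1998} \approx -6967.0$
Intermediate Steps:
$E = -9$ ($E = -3 - 6 = -9$)
$b{\left(w,z \right)} = -9$
$- \frac{62987}{\frac{b{\left(\frac{9}{5},-3 \right)}}{-68 - 153} + 9} = - \frac{62987}{- \frac{9}{-68 - 153} + 9} = - \frac{62987}{- \frac{9}{-221} + 9} = - \frac{62987}{\left(-9\right) \left(- \frac{1}{221}\right) + 9} = - \frac{62987}{\frac{9}{221} + 9} = - \frac{62987}{\frac{1998}{221}} = \left(-62987\right) \frac{221}{1998} = - \frac{13920127}{1998}$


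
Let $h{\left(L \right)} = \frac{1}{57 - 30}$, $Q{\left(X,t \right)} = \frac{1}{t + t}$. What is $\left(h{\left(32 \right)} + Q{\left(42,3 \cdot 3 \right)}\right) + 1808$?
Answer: $\frac{97637}{54} \approx 1808.1$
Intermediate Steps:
$Q{\left(X,t \right)} = \frac{1}{2 t}$
$h{\left(L \right)} = \frac{1}{27}$
$\left(h{\left(32 \right)} + Q{\left(42,3 \cdot 3 \right)}\right) + 1808 = \left(\frac{1}{27} + \frac{1}{2 \cdot 3 \cdot 3}\right) + 1808 = \left(\frac{1}{27} + \frac{1}{2 \cdot 9}\right) + 1808 = \left(\frac{1}{27} + \frac{1}{2} \cdot \frac{1}{9}\right) + 1808 = \left(\frac{1}{27} + \frac{1}{18}\right) + 1808 = \frac{5}{54} + 1808 = \frac{97637}{54}$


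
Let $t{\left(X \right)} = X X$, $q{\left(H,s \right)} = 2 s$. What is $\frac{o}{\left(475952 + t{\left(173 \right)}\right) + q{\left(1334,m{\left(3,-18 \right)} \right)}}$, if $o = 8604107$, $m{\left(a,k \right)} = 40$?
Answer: $\frac{8604107}{505961} \approx 17.005$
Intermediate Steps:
$t{\left(X \right)} = X^{2}$
$\frac{o}{\left(475952 + t{\left(173 \right)}\right) + q{\left(1334,m{\left(3,-18 \right)} \right)}} = \frac{8604107}{\left(475952 + 173^{2}\right) + 2 \cdot 40} = \frac{8604107}{\left(475952 + 29929\right) + 80} = \frac{8604107}{505881 + 80} = \frac{8604107}{505961}$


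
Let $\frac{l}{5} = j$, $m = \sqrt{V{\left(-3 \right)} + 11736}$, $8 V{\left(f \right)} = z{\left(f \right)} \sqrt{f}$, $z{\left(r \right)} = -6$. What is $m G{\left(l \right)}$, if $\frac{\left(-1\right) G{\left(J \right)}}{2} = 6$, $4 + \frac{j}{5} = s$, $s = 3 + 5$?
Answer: $- 6 \sqrt{46944 - 3 i \sqrt{3}} \approx -1300.0 + 0.071947 i$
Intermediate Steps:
$s = 8$
$V{\left(f \right)} = - \frac{3 \sqrt{f}}{4}$ ($V{\left(f \right)} = \frac{\left(-6\right) \sqrt{f}}{8} = - \frac{3 \sqrt{f}}{4}$)
$j = 20$ ($j = -20 + 5 \cdot 8 = -20 + 40 = 20$)
$m = \sqrt{11736 - \frac{3 i \sqrt{3}}{4}}$ ($m = \sqrt{- \frac{3 \sqrt{-3}}{4} + 11736} = \sqrt{- \frac{3 i \sqrt{3}}{4} + 11736} = \sqrt{11736 - \frac{3 i \sqrt{3}}{4}} \approx 108.33 - 0.006 i$)
$l = 100$ ($l = 5 \cdot 20 = 100$)
$G{\left(J \right)} = -12$ ($G{\left(J \right)} = \left(-2\right) 6 = -12$)
$m G{\left(l \right)} = \frac{\sqrt{46944 - 3 i \sqrt{3}}}{2} \left(-12\right) = - 6 \sqrt{46944 - 3 i \sqrt{3}}$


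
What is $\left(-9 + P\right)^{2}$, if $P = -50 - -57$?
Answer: $4$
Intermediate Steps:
$P = 7$ ($P = -50 + 57 = 7$)
$\left(-9 + P\right)^{2} = \left(-9 + 7\right)^{2} = \left(-2\right)^{2} = 4$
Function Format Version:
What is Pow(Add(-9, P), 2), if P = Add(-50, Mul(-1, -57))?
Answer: 4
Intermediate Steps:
P = 7 (P = Add(-50, 57) = 7)
Pow(Add(-9, P), 2) = Pow(Add(-9, 7), 2) = Pow(-2, 2) = 4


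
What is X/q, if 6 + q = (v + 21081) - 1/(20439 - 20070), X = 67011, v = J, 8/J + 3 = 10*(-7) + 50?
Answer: 568722357/178860550 ≈ 3.1797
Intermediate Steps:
J = -8/23 (J = 8/(-3 + (10*(-7) + 50)) = 8/(-3 + (-70 + 50)) = 8/(-3 - 20) = 8/(-23) = 8*(-1/23) = -8/23 ≈ -0.34783)
v = -8/23 ≈ -0.34783
q = 178860550/8487 (q = -6 + ((-8/23 + 21081) - 1/(20439 - 20070)) = -6 + (484855/23 - 1/369) = -6 + 178911472/8487 = 178860550/8487 ≈ 21075.)
X/q = 67011/(178860550/8487) = 67011*(8487/178860550) = 568722357/178860550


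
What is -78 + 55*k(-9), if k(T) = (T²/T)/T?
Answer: -23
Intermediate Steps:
k(T) = 1 (k(T) = T/T = 1)
-78 + 55*k(-9) = -78 + 55*1 = -78 + 55 = -23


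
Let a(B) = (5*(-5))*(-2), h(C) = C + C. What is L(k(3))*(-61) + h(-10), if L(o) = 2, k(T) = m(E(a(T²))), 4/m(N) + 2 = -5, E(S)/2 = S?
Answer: -142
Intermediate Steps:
h(C) = 2*C
a(B) = 50 (a(B) = -25*(-2) = 50)
E(S) = 2*S
m(N) = -4/7 (m(N) = 4/(-2 - 5) = 4/(-7) = 4*(-⅐) = -4/7)
k(T) = -4/7
L(k(3))*(-61) + h(-10) = 2*(-61) + 2*(-10) = -122 - 20 = -142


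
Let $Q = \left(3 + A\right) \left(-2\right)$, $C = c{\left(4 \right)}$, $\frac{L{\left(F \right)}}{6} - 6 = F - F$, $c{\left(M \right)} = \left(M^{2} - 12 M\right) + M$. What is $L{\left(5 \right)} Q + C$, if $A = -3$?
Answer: $-28$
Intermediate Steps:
$c{\left(M \right)} = M^{2} - 11 M$
$L{\left(F \right)} = 36$ ($L{\left(F \right)} = 36 + 6 \left(F - F\right) = 36 + 6 \cdot 0 = 36 + 0 = 36$)
$C = -28$ ($C = 4 \left(-11 + 4\right) = 4 \left(-7\right) = -28$)
$Q = 0$ ($Q = \left(3 - 3\right) \left(-2\right) = 0 \left(-2\right) = 0$)
$L{\left(5 \right)} Q + C = 36 \cdot 0 - 28 = 0 - 28 = -28$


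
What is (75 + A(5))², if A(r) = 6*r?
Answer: 11025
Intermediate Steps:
(75 + A(5))² = (75 + 6*5)² = (75 + 30)² = 105² = 11025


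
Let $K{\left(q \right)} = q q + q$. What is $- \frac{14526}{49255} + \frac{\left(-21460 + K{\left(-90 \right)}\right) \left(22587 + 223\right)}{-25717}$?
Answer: $\frac{15110789532358}{1266690835} \approx 11929.0$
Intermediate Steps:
$K{\left(q \right)} = q + q^{2}$ ($K{\left(q \right)} = q^{2} + q = q + q^{2}$)
$- \frac{14526}{49255} + \frac{\left(-21460 + K{\left(-90 \right)}\right) \left(22587 + 223\right)}{-25717} = - \frac{14526}{49255} + \frac{\left(-21460 - 90 \left(1 - 90\right)\right) \left(22587 + 223\right)}{-25717} = \left(-14526\right) \frac{1}{49255} + \left(-21460 - -8010\right) 22810 \left(- \frac{1}{25717}\right) = - \frac{14526}{49255} + \left(-21460 + 8010\right) 22810 \left(- \frac{1}{25717}\right) = - \frac{14526}{49255} + \left(-13450\right) 22810 \left(- \frac{1}{25717}\right) = - \frac{14526}{49255} - - \frac{306794500}{25717} = - \frac{14526}{49255} + \frac{306794500}{25717} = \frac{15110789532358}{1266690835}$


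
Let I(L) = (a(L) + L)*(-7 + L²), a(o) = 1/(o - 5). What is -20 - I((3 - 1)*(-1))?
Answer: -185/7 ≈ -26.429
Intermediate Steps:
a(o) = 1/(-5 + o)
I(L) = (-7 + L²)*(L + 1/(-5 + L)) (I(L) = (1/(-5 + L) + L)*(-7 + L²) = (L + 1/(-5 + L))*(-7 + L²) = (-7 + L²)*(L + 1/(-5 + L)))
-20 - I((3 - 1)*(-1)) = -20 - (-7 + ((3 - 1)*(-1))² + ((3 - 1)*(-1))*(-7 + ((3 - 1)*(-1))²)*(-5 + (3 - 1)*(-1)))/(-5 + (3 - 1)*(-1)) = -20 - (-7 + (2*(-1))² + (2*(-1))*(-7 + (2*(-1))²)*(-5 + 2*(-1)))/(-5 + 2*(-1)) = -20 - (-7 + (-2)² - 2*(-7 + (-2)²)*(-5 - 2))/(-5 - 2) = -20 - (-7 + 4 - 2*(-7 + 4)*(-7))/(-7) = -20 - (-1)*(-7 + 4 - 2*(-3)*(-7))/7 = -20 - (-1)*(-7 + 4 - 42)/7 = -20 - (-1)*(-45)/7 = -20 - 1*45/7 = -20 - 45/7 = -185/7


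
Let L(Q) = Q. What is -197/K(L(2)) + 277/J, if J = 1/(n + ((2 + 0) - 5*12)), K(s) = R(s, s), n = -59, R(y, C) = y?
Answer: -65015/2 ≈ -32508.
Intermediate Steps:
K(s) = s
J = -1/117 (J = 1/(-59 + ((2 + 0) - 5*12)) = 1/(-59 + (2 - 60)) = 1/(-59 - 58) = 1/(-117) = -1/117 ≈ -0.0085470)
-197/K(L(2)) + 277/J = -197/2 + 277/(-1/117) = -197*½ + 277*(-117) = -197/2 - 32409 = -65015/2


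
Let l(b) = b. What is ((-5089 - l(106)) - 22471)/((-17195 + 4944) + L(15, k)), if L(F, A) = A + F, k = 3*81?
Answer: 27666/11993 ≈ 2.3068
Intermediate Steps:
k = 243
((-5089 - l(106)) - 22471)/((-17195 + 4944) + L(15, k)) = ((-5089 - 1*106) - 22471)/((-17195 + 4944) + (243 + 15)) = ((-5089 - 106) - 22471)/(-12251 + 258) = (-5195 - 22471)/(-11993) = -27666*(-1/11993) = 27666/11993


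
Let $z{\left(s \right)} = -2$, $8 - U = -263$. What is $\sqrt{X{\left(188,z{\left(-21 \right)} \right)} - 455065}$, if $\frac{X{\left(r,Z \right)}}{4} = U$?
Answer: $i \sqrt{453981} \approx 673.78 i$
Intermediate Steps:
$U = 271$ ($U = 8 - -263 = 8 + 263 = 271$)
$X{\left(r,Z \right)} = 1084$ ($X{\left(r,Z \right)} = 4 \cdot 271 = 1084$)
$\sqrt{X{\left(188,z{\left(-21 \right)} \right)} - 455065} = \sqrt{1084 - 455065} = \sqrt{-453981} = i \sqrt{453981}$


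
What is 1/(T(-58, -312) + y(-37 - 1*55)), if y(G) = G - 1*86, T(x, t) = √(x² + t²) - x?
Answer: 30/21577 + √25177/43154 ≈ 0.0050673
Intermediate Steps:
T(x, t) = √(t² + x²) - x
y(G) = -86 + G (y(G) = G - 86 = -86 + G)
1/(T(-58, -312) + y(-37 - 1*55)) = 1/((√((-312)² + (-58)²) - 1*(-58)) + (-86 + (-37 - 1*55))) = 1/((√(97344 + 3364) + 58) + (-86 + (-37 - 55))) = 1/((√100708 + 58) + (-86 - 92)) = 1/((2*√25177 + 58) - 178) = 1/((58 + 2*√25177) - 178) = 1/(-120 + 2*√25177)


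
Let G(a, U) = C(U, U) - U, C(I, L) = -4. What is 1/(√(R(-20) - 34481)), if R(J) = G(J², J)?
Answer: -I*√34465/34465 ≈ -0.0053866*I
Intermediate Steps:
G(a, U) = -4 - U
R(J) = -4 - J
1/(√(R(-20) - 34481)) = 1/(√((-4 - 1*(-20)) - 34481)) = 1/(√((-4 + 20) - 34481)) = 1/(√(16 - 34481)) = 1/(√(-34465)) = 1/(I*√34465) = -I*√34465/34465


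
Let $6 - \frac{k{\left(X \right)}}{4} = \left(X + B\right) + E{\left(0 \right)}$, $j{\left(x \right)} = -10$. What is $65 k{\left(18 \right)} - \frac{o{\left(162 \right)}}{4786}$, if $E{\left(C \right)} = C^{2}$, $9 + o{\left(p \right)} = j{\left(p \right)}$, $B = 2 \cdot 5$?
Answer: $- \frac{27375901}{4786} \approx -5720.0$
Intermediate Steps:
$B = 10$
$o{\left(p \right)} = -19$ ($o{\left(p \right)} = -9 - 10 = -19$)
$k{\left(X \right)} = -16 - 4 X$ ($k{\left(X \right)} = 24 - 4 \left(\left(X + 10\right) + 0^{2}\right) = 24 - 4 \left(\left(10 + X\right) + 0\right) = 24 - 4 \left(10 + X\right) = 24 - \left(40 + 4 X\right) = -16 - 4 X$)
$65 k{\left(18 \right)} - \frac{o{\left(162 \right)}}{4786} = 65 \left(-16 - 72\right) - - \frac{19}{4786} = 65 \left(-16 - 72\right) - \left(-19\right) \frac{1}{4786} = 65 \left(-88\right) - - \frac{19}{4786} = -5720 + \frac{19}{4786} = - \frac{27375901}{4786}$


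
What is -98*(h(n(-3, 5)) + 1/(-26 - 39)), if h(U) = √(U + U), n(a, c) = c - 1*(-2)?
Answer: 98/65 - 98*√14 ≈ -365.17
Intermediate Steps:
n(a, c) = 2 + c (n(a, c) = c + 2 = 2 + c)
h(U) = √2*√U (h(U) = √(2*U) = √2*√U)
-98*(h(n(-3, 5)) + 1/(-26 - 39)) = -98*(√2*√(2 + 5) + 1/(-26 - 39)) = -98*(√2*√7 + 1/(-65)) = -98*(√14 - 1/65) = -98*(-1/65 + √14) = 98/65 - 98*√14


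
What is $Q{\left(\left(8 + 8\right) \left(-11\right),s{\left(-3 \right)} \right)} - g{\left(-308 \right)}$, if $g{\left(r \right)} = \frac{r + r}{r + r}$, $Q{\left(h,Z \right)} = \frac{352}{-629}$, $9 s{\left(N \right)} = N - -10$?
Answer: $- \frac{981}{629} \approx -1.5596$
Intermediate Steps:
$s{\left(N \right)} = \frac{10}{9} + \frac{N}{9}$ ($s{\left(N \right)} = \frac{N - -10}{9} = \frac{N + 10}{9} = \frac{10 + N}{9} = \frac{10}{9} + \frac{N}{9}$)
$Q{\left(h,Z \right)} = - \frac{352}{629}$ ($Q{\left(h,Z \right)} = 352 \left(- \frac{1}{629}\right) = - \frac{352}{629}$)
$g{\left(r \right)} = 1$ ($g{\left(r \right)} = \frac{2 r}{2 r} = 2 r \frac{1}{2 r} = 1$)
$Q{\left(\left(8 + 8\right) \left(-11\right),s{\left(-3 \right)} \right)} - g{\left(-308 \right)} = - \frac{352}{629} - 1 = - \frac{981}{629}$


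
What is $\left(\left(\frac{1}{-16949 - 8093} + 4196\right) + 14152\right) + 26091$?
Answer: $\frac{1112841437}{25042} \approx 44439.0$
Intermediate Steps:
$\left(\left(\frac{1}{-16949 - 8093} + 4196\right) + 14152\right) + 26091 = \left(\left(\frac{1}{-25042} + 4196\right) + 14152\right) + 26091 = \left(\left(- \frac{1}{25042} + 4196\right) + 14152\right) + 26091 = \left(\frac{105076231}{25042} + 14152\right) + 26091 = \frac{459470615}{25042} + 26091 = \frac{1112841437}{25042}$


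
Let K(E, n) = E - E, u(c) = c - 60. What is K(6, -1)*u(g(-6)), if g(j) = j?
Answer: 0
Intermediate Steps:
u(c) = -60 + c
K(E, n) = 0
K(6, -1)*u(g(-6)) = 0*(-60 - 6) = 0*(-66) = 0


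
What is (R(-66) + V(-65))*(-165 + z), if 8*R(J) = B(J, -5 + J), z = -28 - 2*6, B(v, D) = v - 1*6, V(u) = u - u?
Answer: 1845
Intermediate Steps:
V(u) = 0
B(v, D) = -6 + v (B(v, D) = v - 6 = -6 + v)
z = -40 (z = -28 - 12 = -40)
R(J) = -3/4 + J/8 (R(J) = (-6 + J)/8 = -3/4 + J/8)
(R(-66) + V(-65))*(-165 + z) = ((-3/4 + (1/8)*(-66)) + 0)*(-165 - 40) = ((-3/4 - 33/4) + 0)*(-205) = (-9 + 0)*(-205) = -9*(-205) = 1845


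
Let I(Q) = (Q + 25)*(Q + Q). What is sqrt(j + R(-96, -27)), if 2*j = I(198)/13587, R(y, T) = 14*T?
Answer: 2*I*sqrt(1921704519)/4529 ≈ 19.358*I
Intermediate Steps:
I(Q) = 2*Q*(25 + Q) (I(Q) = (25 + Q)*(2*Q) = 2*Q*(25 + Q))
j = 14718/4529 (j = ((2*198*(25 + 198))/13587)/2 = ((2*198*223)*(1/13587))/2 = (88308*(1/13587))/2 = (1/2)*(29436/4529) = 14718/4529 ≈ 3.2497)
sqrt(j + R(-96, -27)) = sqrt(14718/4529 + 14*(-27)) = sqrt(14718/4529 - 378) = sqrt(-1697244/4529) = 2*I*sqrt(1921704519)/4529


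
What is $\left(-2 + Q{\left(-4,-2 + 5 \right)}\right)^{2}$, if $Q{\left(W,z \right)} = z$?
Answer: $1$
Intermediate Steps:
$\left(-2 + Q{\left(-4,-2 + 5 \right)}\right)^{2} = \left(-2 + \left(-2 + 5\right)\right)^{2} = \left(-2 + 3\right)^{2} = 1^{2} = 1$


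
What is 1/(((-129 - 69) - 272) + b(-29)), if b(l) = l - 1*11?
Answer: -1/510 ≈ -0.0019608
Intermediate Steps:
b(l) = -11 + l (b(l) = l - 11 = -11 + l)
1/(((-129 - 69) - 272) + b(-29)) = 1/(((-129 - 69) - 272) + (-11 - 29)) = 1/((-198 - 272) - 40) = 1/(-470 - 40) = 1/(-510) = -1/510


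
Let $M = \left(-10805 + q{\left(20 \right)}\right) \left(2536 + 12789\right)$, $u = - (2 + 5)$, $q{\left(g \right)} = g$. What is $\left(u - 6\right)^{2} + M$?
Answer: $-165279956$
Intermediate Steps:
$u = -7$ ($u = \left(-1\right) 7 = -7$)
$M = -165280125$ ($M = \left(-10805 + 20\right) \left(2536 + 12789\right) = \left(-10785\right) 15325 = -165280125$)
$\left(u - 6\right)^{2} + M = \left(-7 - 6\right)^{2} - 165280125 = \left(-13\right)^{2} - 165280125 = 169 - 165280125 = -165279956$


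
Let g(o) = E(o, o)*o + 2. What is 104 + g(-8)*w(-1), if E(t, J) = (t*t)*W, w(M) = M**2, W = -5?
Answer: 2666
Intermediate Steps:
E(t, J) = -5*t**2 (E(t, J) = (t*t)*(-5) = t**2*(-5) = -5*t**2)
g(o) = 2 - 5*o**3 (g(o) = (-5*o**2)*o + 2 = -5*o**3 + 2 = 2 - 5*o**3)
104 + g(-8)*w(-1) = 104 + (2 - 5*(-8)**3)*(-1)**2 = 104 + (2 - 5*(-512))*1 = 104 + (2 + 2560)*1 = 104 + 2562*1 = 104 + 2562 = 2666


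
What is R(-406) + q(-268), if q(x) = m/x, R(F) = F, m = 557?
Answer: -109365/268 ≈ -408.08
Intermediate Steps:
q(x) = 557/x
R(-406) + q(-268) = -406 + 557/(-268) = -406 + 557*(-1/268) = -406 - 557/268 = -109365/268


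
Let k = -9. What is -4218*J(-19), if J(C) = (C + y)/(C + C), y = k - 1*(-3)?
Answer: -2775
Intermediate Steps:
y = -6 (y = -9 - 1*(-3) = -9 + 3 = -6)
J(C) = (-6 + C)/(2*C) (J(C) = (C - 6)/(C + C) = (-6 + C)/((2*C)) = (-6 + C)*(1/(2*C)) = (-6 + C)/(2*C))
-4218*J(-19) = -2109*(-6 - 19)/(-19) = -2109*(-1)*(-25)/19 = -4218*25/38 = -2775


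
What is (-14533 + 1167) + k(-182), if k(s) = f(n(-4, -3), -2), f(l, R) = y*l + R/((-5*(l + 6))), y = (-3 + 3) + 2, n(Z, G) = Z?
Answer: -66869/5 ≈ -13374.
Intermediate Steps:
y = 2 (y = 0 + 2 = 2)
f(l, R) = 2*l + R/(-30 - 5*l) (f(l, R) = 2*l + R/((-5*(l + 6))) = 2*l + R/((-5*(6 + l))) = 2*l + R/(-30 - 5*l))
k(s) = -39/5 (k(s) = (-1*(-2) + 10*(-4)**2 + 60*(-4))/(5*(6 - 4)) = (1/5)*(2 + 10*16 - 240)/2 = (1/5)*(1/2)*(2 + 160 - 240) = (1/5)*(1/2)*(-78) = -39/5)
(-14533 + 1167) + k(-182) = (-14533 + 1167) - 39/5 = -13366 - 39/5 = -66869/5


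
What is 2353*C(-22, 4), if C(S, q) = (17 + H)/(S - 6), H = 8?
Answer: -58825/28 ≈ -2100.9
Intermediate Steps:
C(S, q) = 25/(-6 + S) (C(S, q) = (17 + 8)/(S - 6) = 25/(-6 + S))
2353*C(-22, 4) = 2353*(25/(-6 - 22)) = 2353*(25/(-28)) = 2353*(25*(-1/28)) = 2353*(-25/28) = -58825/28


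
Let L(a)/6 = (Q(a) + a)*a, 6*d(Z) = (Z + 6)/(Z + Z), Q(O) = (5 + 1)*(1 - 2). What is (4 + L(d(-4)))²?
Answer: 279841/9216 ≈ 30.365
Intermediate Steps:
Q(O) = -6 (Q(O) = 6*(-1) = -6)
d(Z) = (6 + Z)/(12*Z) (d(Z) = ((Z + 6)/(Z + Z))/6 = ((6 + Z)/((2*Z)))/6 = ((6 + Z)*(1/(2*Z)))/6 = ((6 + Z)/(2*Z))/6 = (6 + Z)/(12*Z))
L(a) = 6*a*(-6 + a) (L(a) = 6*((-6 + a)*a) = 6*(a*(-6 + a)) = 6*a*(-6 + a))
(4 + L(d(-4)))² = (4 + 6*((1/12)*(6 - 4)/(-4))*(-6 + (1/12)*(6 - 4)/(-4)))² = (4 + 6*((1/12)*(-¼)*2)*(-6 + (1/12)*(-¼)*2))² = (4 + 6*(-1/24)*(-6 - 1/24))² = (4 + 6*(-1/24)*(-145/24))² = (4 + 145/96)² = (529/96)² = 279841/9216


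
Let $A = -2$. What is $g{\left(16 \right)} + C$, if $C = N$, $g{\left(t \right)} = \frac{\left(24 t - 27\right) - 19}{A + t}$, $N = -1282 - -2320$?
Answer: $\frac{7435}{7} \approx 1062.1$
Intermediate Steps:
$N = 1038$ ($N = -1282 + 2320 = 1038$)
$g{\left(t \right)} = \frac{-46 + 24 t}{-2 + t}$ ($g{\left(t \right)} = \frac{\left(24 t - 27\right) - 19}{-2 + t} = \frac{\left(-27 + 24 t\right) - 19}{-2 + t} = \frac{-46 + 24 t}{-2 + t}$)
$C = 1038$
$g{\left(16 \right)} + C = \frac{2 \left(-23 + 12 \cdot 16\right)}{-2 + 16} + 1038 = \frac{2 \left(-23 + 192\right)}{14} + 1038 = 2 \cdot \frac{1}{14} \cdot 169 + 1038 = \frac{169}{7} + 1038 = \frac{7435}{7}$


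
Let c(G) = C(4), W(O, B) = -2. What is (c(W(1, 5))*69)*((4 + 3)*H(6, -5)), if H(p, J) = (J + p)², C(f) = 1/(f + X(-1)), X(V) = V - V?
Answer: 483/4 ≈ 120.75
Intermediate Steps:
X(V) = 0
C(f) = 1/f (C(f) = 1/(f + 0) = 1/f)
c(G) = ¼ (c(G) = 1/4 = ¼)
(c(W(1, 5))*69)*((4 + 3)*H(6, -5)) = ((¼)*69)*((4 + 3)*(-5 + 6)²) = 69*(7*1²)/4 = 69*(7*1)/4 = (69/4)*7 = 483/4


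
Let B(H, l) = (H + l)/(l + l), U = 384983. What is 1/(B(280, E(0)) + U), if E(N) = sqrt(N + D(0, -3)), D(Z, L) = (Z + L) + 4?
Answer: 2/770247 ≈ 2.5966e-6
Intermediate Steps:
D(Z, L) = 4 + L + Z (D(Z, L) = (L + Z) + 4 = 4 + L + Z)
E(N) = sqrt(1 + N) (E(N) = sqrt(N + (4 - 3 + 0)) = sqrt(N + 1) = sqrt(1 + N))
B(H, l) = (H + l)/(2*l) (B(H, l) = (H + l)/((2*l)) = (H + l)*(1/(2*l)) = (H + l)/(2*l))
1/(B(280, E(0)) + U) = 1/((280 + sqrt(1 + 0))/(2*(sqrt(1 + 0))) + 384983) = 1/((280 + sqrt(1))/(2*(sqrt(1))) + 384983) = 1/((1/2)*(280 + 1)/1 + 384983) = 1/((1/2)*1*281 + 384983) = 1/(281/2 + 384983) = 1/(770247/2) = 2/770247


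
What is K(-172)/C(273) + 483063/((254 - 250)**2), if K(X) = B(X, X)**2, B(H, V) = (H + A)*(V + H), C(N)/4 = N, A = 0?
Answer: 14135285095/4368 ≈ 3.2361e+6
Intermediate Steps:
C(N) = 4*N
B(H, V) = H*(H + V) (B(H, V) = (H + 0)*(V + H) = H*(H + V))
K(X) = 4*X**4 (K(X) = (X*(X + X))**2 = (X*(2*X))**2 = (2*X**2)**2 = 4*X**4)
K(-172)/C(273) + 483063/((254 - 250)**2) = (4*(-172)**4)/((4*273)) + 483063/((254 - 250)**2) = (4*875213056)/1092 + 483063/(4**2) = 3500852224*(1/1092) + 483063/16 = 875213056/273 + 483063*(1/16) = 875213056/273 + 483063/16 = 14135285095/4368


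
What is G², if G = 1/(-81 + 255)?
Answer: 1/30276 ≈ 3.3029e-5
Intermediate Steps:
G = 1/174 ≈ 0.0057471
G² = (1/174)² = 1/30276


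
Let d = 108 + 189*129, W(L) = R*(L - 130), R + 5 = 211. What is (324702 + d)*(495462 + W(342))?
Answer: 188260740594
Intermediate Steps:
R = 206 (R = -5 + 211 = 206)
W(L) = -26780 + 206*L (W(L) = 206*(L - 130) = 206*(-130 + L) = -26780 + 206*L)
d = 24489 (d = 108 + 24381 = 24489)
(324702 + d)*(495462 + W(342)) = (324702 + 24489)*(495462 + (-26780 + 206*342)) = 349191*(495462 + (-26780 + 70452)) = 349191*(495462 + 43672) = 349191*539134 = 188260740594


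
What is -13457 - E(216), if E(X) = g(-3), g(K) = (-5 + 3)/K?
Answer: -40373/3 ≈ -13458.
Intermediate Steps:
g(K) = -2/K
E(X) = 2/3 (E(X) = -2/(-3) = -2*(-1/3) = 2/3)
-13457 - E(216) = -13457 - 1*2/3 = -13457 - 2/3 = -40373/3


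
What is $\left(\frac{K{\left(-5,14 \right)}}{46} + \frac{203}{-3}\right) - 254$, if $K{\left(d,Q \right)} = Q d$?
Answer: $- \frac{22300}{69} \approx -323.19$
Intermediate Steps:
$\left(\frac{K{\left(-5,14 \right)}}{46} + \frac{203}{-3}\right) - 254 = \left(\frac{14 \left(-5\right)}{46} + \frac{203}{-3}\right) - 254 = \left(\left(-70\right) \frac{1}{46} + 203 \left(- \frac{1}{3}\right)\right) - 254 = \left(- \frac{35}{23} - \frac{203}{3}\right) - 254 = - \frac{4774}{69} - 254 = - \frac{22300}{69}$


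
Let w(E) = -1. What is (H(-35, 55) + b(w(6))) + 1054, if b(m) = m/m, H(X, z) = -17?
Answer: 1038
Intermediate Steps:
b(m) = 1
(H(-35, 55) + b(w(6))) + 1054 = (-17 + 1) + 1054 = -16 + 1054 = 1038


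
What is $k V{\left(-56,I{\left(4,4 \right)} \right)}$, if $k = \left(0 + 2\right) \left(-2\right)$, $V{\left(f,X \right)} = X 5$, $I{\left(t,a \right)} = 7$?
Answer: $-140$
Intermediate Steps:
$V{\left(f,X \right)} = 5 X$
$k = -4$ ($k = 2 \left(-2\right) = -4$)
$k V{\left(-56,I{\left(4,4 \right)} \right)} = - 4 \cdot 5 \cdot 7 = \left(-4\right) 35 = -140$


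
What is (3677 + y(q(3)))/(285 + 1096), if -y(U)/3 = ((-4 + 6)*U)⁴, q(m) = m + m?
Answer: -58531/1381 ≈ -42.383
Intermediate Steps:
q(m) = 2*m
y(U) = -48*U⁴ (y(U) = -3*U⁴*(-4 + 6)⁴ = -3*16*U⁴ = -48*U⁴)
(3677 + y(q(3)))/(285 + 1096) = (3677 - 48*(2*3)⁴)/(285 + 1096) = (3677 - 48*6⁴)/1381 = (3677 - 48*1296)*(1/1381) = (3677 - 62208)*(1/1381) = -58531*1/1381 = -58531/1381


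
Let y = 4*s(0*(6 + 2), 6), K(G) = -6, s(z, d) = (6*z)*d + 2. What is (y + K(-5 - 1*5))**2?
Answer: 4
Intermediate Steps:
s(z, d) = 2 + 6*d*z (s(z, d) = 6*d*z + 2 = 2 + 6*d*z)
y = 8 (y = 4*(2 + 6*6*(0*(6 + 2))) = 4*(2 + 6*6*(0*8)) = 4*(2 + 6*6*0) = 4*(2 + 0) = 4*2 = 8)
(y + K(-5 - 1*5))**2 = (8 - 6)**2 = 2**2 = 4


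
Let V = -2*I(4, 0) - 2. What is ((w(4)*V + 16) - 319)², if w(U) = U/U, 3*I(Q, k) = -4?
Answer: 822649/9 ≈ 91406.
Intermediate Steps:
I(Q, k) = -4/3 (I(Q, k) = (⅓)*(-4) = -4/3)
w(U) = 1
V = ⅔ (V = -2*(-4/3) - 2 = 8/3 - 2 = ⅔ ≈ 0.66667)
((w(4)*V + 16) - 319)² = ((1*(⅔) + 16) - 319)² = ((⅔ + 16) - 319)² = (50/3 - 319)² = (-907/3)² = 822649/9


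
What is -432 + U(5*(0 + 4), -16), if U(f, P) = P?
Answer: -448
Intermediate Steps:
-432 + U(5*(0 + 4), -16) = -432 - 16 = -448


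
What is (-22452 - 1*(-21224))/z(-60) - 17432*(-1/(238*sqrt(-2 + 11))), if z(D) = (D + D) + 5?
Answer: 1440736/41055 ≈ 35.093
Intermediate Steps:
z(D) = 5 + 2*D (z(D) = 2*D + 5 = 5 + 2*D)
(-22452 - 1*(-21224))/z(-60) - 17432*(-1/(238*sqrt(-2 + 11))) = (-22452 - 1*(-21224))/(5 + 2*(-60)) - 17432*(-1/(238*sqrt(-2 + 11))) = (-22452 + 21224)/(5 - 120) - 17432/(-7*sqrt(9)*34) = -1228/(-115) - 17432/(-7*3*34) = -1228*(-1/115) - 17432/((-21*34)) = 1228/115 - 17432/(-714) = 1228/115 - 17432*(-1/714) = 1228/115 + 8716/357 = 1440736/41055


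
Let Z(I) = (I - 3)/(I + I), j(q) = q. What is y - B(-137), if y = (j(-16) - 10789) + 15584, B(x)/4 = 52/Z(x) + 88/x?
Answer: 20975649/4795 ≈ 4374.5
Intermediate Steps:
Z(I) = (-3 + I)/(2*I) (Z(I) = (-3 + I)/((2*I)) = (-3 + I)*(1/(2*I)) = (-3 + I)/(2*I))
B(x) = 352/x + 416*x/(-3 + x) (B(x) = 4*(52/(((-3 + x)/(2*x))) + 88/x) = 4*(52*(2*x/(-3 + x)) + 88/x) = 4*(104*x/(-3 + x) + 88/x) = 4*(88/x + 104*x/(-3 + x)) = 352/x + 416*x/(-3 + x))
y = 4779 (y = (-16 - 10789) + 15584 = -10805 + 15584 = 4779)
y - B(-137) = 4779 - 32*(-33 + 11*(-137) + 13*(-137)²)/((-137)*(-3 - 137)) = 4779 - 32*(-1)*(-33 - 1507 + 13*18769)/(137*(-140)) = 4779 - 32*(-1)*(-1)*(-33 - 1507 + 243997)/(137*140) = 4779 - 32*(-1)*(-1)*242457/(137*140) = 4779 - 1*1939656/4795 = 4779 - 1939656/4795 = 20975649/4795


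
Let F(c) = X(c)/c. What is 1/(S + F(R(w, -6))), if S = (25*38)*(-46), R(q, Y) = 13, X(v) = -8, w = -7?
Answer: -13/568108 ≈ -2.2883e-5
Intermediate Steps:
F(c) = -8/c
S = -43700 (S = 950*(-46) = -43700)
1/(S + F(R(w, -6))) = 1/(-43700 - 8/13) = 1/(-568108/13) = -13/568108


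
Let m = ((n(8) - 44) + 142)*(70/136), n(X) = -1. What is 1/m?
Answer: 68/3395 ≈ 0.020029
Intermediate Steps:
m = 3395/68 (m = ((-1 - 44) + 142)*(70/136) = (-45 + 142)*(70*(1/136)) = 97*(35/68) = 3395/68 ≈ 49.926)
1/m = 1/(3395/68) = 68/3395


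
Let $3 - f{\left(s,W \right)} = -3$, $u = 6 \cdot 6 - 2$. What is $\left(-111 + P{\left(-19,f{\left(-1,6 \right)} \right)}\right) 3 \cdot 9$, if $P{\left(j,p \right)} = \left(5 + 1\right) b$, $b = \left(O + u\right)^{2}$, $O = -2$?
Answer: $162891$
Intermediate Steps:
$u = 34$ ($u = 36 - 2 = 34$)
$f{\left(s,W \right)} = 6$ ($f{\left(s,W \right)} = 3 - -3 = 3 + 3 = 6$)
$b = 1024$ ($b = \left(-2 + 34\right)^{2} = 32^{2} = 1024$)
$P{\left(j,p \right)} = 6144$ ($P{\left(j,p \right)} = \left(5 + 1\right) 1024 = 6 \cdot 1024 = 6144$)
$\left(-111 + P{\left(-19,f{\left(-1,6 \right)} \right)}\right) 3 \cdot 9 = \left(-111 + 6144\right) 3 \cdot 9 = 6033 \cdot 27 = 162891$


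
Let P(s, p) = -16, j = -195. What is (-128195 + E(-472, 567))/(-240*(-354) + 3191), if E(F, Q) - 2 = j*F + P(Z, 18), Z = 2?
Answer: -5167/12593 ≈ -0.41031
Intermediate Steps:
E(F, Q) = -14 - 195*F (E(F, Q) = 2 + (-195*F - 16) = 2 + (-16 - 195*F) = -14 - 195*F)
(-128195 + E(-472, 567))/(-240*(-354) + 3191) = (-128195 + (-14 - 195*(-472)))/(-240*(-354) + 3191) = (-128195 + (-14 + 92040))/(84960 + 3191) = (-128195 + 92026)/88151 = -36169*1/88151 = -5167/12593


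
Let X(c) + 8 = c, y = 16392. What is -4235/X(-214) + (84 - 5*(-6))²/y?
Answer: 1506359/75813 ≈ 19.869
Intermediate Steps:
X(c) = -8 + c
-4235/X(-214) + (84 - 5*(-6))²/y = -4235/(-8 - 214) + (84 - 5*(-6))²/16392 = -4235/(-222) + (84 + 30)²*(1/16392) = -4235*(-1/222) + 114²*(1/16392) = 4235/222 + 12996*(1/16392) = 4235/222 + 1083/1366 = 1506359/75813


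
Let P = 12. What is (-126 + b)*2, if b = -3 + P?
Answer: -234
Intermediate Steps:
b = 9 (b = -3 + 12 = 9)
(-126 + b)*2 = (-126 + 9)*2 = -117*2 = -234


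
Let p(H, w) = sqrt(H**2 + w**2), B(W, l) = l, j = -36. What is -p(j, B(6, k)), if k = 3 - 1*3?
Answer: -36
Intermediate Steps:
k = 0 (k = 3 - 3 = 0)
-p(j, B(6, k)) = -sqrt((-36)**2 + 0**2) = -sqrt(1296 + 0) = -sqrt(1296) = -1*36 = -36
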